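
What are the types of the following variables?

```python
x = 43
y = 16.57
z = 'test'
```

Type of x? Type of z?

x is assigned a bare integer (no decimal point), so it is an int; z is assigned a quoted string literal, so it is a str

int, str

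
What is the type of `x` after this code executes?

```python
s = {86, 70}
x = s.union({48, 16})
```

set.union() returns a new set

set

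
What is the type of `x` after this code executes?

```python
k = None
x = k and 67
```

'and' returns first falsy value (None)

NoneType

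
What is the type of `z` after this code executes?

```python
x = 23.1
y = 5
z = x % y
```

float % int = float

float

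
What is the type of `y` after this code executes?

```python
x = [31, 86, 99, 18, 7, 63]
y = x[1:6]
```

Slicing a list returns a list

list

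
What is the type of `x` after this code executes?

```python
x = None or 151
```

'or' with None returns the other truthy value

int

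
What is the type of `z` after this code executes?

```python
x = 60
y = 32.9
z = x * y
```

int * float = float

float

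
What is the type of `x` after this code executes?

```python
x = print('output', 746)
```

print() returns None

NoneType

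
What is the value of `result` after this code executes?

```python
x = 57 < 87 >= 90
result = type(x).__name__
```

x is bool; result = 'bool'

'bool'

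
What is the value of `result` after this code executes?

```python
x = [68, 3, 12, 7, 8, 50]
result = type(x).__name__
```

x is list; result = 'list'

'list'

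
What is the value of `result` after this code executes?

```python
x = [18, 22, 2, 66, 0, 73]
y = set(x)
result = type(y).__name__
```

x is list; y is set; result = 'set'

'set'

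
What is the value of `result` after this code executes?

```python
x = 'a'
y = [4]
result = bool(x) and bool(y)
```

x = 'a'; y = [4]; result = True

True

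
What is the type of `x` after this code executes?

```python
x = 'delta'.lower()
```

str.lower() returns str

str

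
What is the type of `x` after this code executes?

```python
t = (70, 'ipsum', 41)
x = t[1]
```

Index 1 of tuple is a str literal

str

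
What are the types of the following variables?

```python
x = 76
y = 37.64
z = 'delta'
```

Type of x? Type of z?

x is assigned a bare integer (no decimal point), so it is an int; z is assigned a quoted string literal, so it is a str

int, str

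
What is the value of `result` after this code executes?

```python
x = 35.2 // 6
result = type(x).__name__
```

x is float; result = 'float'

'float'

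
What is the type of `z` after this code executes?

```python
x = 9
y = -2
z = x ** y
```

int ** negative = float

float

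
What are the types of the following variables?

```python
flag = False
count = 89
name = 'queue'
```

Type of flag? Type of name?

flag is assigned the constant False, which has type bool; name is assigned a quoted string literal, so it is a str

bool, str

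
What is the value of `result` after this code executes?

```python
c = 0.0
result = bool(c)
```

c = 0.0; result = False

False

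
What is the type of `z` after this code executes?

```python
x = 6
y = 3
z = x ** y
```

positive int ** positive int = int

int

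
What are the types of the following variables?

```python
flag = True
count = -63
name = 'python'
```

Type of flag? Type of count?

flag is assigned the constant True, which has type bool; count is assigned a bare integer (no decimal point), so it is an int

bool, int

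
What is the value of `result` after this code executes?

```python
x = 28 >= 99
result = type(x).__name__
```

x is bool; result = 'bool'

'bool'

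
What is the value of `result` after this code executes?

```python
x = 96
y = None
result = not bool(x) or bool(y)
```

x = 96; y = None; result = False

False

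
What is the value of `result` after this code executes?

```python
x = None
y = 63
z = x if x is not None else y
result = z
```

x = None; y = 63; z = 63; result = 63

63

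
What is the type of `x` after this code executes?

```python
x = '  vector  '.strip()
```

str.strip() returns str

str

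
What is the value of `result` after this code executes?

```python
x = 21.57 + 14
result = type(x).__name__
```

x is float; result = 'float'

'float'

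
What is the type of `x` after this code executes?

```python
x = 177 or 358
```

'or' returns first truthy value (int)

int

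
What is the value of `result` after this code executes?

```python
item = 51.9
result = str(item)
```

item = 51.9; result = '51.9'

'51.9'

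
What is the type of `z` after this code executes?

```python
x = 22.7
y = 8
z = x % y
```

float % int = float

float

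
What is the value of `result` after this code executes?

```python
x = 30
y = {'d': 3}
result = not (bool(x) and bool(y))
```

x = 30; y = {'d': 3}; result = False

False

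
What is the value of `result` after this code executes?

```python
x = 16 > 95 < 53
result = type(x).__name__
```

x is bool; result = 'bool'

'bool'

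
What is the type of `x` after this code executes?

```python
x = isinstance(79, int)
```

isinstance() returns bool

bool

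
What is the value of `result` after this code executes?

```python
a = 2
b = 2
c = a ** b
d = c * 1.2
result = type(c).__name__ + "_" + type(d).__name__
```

a is int; b is int; c is int; d is float; result = 'int_float'

'int_float'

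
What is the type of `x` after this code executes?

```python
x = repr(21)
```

repr() returns str

str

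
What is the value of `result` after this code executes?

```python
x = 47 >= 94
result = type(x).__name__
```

x is bool; result = 'bool'

'bool'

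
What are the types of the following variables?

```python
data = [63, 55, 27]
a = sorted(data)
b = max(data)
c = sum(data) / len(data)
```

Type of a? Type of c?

sorted() returns list; int / int = float

list, float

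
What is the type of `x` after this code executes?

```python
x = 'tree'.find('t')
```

str.find() returns int index

int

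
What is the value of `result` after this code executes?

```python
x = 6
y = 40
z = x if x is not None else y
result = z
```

x = 6; y = 40; z = 6; result = 6

6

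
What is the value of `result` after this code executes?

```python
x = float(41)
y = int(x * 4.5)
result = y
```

x = 41.0; y = 184; result = 184

184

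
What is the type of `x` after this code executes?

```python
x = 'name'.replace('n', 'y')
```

str.replace() returns str

str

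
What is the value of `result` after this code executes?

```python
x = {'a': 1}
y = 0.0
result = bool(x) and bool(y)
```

x = {'a': 1}; y = 0.0; result = False

False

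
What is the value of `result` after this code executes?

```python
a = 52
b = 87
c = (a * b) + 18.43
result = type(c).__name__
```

a is int; b is int; c is float; result = 'float'

'float'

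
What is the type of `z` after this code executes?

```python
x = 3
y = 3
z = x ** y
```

positive int ** positive int = int

int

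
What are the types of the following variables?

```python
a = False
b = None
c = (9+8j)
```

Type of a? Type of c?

a is assigned the constant False, which has type bool; c is assigned (9+8j), an int plus an imaginary literal (j suffix), which evaluates to complex

bool, complex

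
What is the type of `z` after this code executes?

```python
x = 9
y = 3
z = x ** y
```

positive int ** positive int = int

int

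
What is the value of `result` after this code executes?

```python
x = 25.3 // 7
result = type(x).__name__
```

x is float; result = 'float'

'float'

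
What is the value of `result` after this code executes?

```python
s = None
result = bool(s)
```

s = None; result = False

False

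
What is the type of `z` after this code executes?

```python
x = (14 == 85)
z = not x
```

'not' returns bool

bool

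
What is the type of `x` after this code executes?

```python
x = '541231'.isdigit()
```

str.isdigit() returns bool

bool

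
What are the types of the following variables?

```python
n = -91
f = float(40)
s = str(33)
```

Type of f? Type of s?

f is assigned the result of calling float(), which returns a float; s is assigned the result of calling str(), which returns a str

float, str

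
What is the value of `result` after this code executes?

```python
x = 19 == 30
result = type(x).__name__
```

x is bool; result = 'bool'

'bool'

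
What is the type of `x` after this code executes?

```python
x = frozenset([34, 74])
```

frozenset() returns frozenset

frozenset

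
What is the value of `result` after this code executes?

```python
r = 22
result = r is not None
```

r = 22; result = True

True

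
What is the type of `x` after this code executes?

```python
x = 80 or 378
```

'or' returns first truthy value (int)

int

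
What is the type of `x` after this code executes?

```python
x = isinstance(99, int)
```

isinstance() returns bool

bool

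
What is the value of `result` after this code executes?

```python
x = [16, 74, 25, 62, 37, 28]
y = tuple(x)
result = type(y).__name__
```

x is list; y is tuple; result = 'tuple'

'tuple'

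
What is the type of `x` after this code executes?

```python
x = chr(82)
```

chr() returns str (single char)

str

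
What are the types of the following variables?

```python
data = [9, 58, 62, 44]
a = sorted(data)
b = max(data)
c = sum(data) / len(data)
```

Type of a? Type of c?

sorted() returns list; int / int = float

list, float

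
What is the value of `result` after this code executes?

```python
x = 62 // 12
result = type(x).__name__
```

x is int; result = 'int'

'int'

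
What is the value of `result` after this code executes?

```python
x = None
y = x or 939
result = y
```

x = None; y = 939; result = 939

939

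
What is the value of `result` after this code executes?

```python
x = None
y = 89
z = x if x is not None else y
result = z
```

x = None; y = 89; z = 89; result = 89

89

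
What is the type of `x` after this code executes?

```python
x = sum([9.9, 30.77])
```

sum() of floats returns float

float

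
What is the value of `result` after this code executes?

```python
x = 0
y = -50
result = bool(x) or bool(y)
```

x = 0; y = -50; result = True

True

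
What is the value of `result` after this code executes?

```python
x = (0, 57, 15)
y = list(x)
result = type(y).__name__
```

x is tuple; y is list; result = 'list'

'list'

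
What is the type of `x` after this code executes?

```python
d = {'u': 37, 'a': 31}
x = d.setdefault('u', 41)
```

dict.setdefault() returns the (existing or default) value

int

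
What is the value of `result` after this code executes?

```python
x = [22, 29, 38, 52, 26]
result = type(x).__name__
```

x is list; result = 'list'

'list'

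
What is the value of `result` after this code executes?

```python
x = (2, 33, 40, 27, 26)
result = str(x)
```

x = (2, 33, 40, 27, 26); result = '(2, 33, 40, 27, 26)'

'(2, 33, 40, 27, 26)'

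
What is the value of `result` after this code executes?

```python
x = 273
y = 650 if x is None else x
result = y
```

x = 273; y = 273; result = 273

273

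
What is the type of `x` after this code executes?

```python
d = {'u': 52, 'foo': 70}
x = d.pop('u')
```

dict.pop() returns the value

int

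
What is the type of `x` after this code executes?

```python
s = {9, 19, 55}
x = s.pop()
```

Popping from set[int] returns int

int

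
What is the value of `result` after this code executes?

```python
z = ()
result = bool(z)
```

z = (); result = False

False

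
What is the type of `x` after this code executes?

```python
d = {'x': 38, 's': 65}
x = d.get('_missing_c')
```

dict.get() returns None when key not found

NoneType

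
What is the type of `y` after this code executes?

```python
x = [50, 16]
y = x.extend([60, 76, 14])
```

list.extend() returns None

NoneType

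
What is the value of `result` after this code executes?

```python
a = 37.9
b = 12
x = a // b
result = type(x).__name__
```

a is float; b is int; x is float; result = 'float'

'float'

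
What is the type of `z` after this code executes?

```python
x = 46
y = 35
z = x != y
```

Comparison returns bool

bool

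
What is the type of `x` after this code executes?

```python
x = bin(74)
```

bin() returns str representation

str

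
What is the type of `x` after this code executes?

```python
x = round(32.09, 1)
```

round() with decimal places returns float

float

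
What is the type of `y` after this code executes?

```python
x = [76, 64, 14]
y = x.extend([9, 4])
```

list.extend() returns None

NoneType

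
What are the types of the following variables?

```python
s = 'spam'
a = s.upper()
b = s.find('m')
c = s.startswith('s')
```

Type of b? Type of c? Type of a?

find() returns int; startswith() returns bool; upper() returns str

int, bool, str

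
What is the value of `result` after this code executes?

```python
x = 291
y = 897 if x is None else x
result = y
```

x = 291; y = 291; result = 291

291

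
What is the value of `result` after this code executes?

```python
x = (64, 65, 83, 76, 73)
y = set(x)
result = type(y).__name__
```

x is tuple; y is set; result = 'set'

'set'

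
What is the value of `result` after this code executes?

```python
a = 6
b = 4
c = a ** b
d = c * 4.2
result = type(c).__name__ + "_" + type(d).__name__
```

a is int; b is int; c is int; d is float; result = 'int_float'

'int_float'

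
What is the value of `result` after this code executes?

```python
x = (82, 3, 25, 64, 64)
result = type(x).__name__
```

x is tuple; result = 'tuple'

'tuple'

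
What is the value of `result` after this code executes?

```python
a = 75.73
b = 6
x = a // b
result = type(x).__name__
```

a is float; b is int; x is float; result = 'float'

'float'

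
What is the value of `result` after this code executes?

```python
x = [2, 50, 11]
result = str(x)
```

x = [2, 50, 11]; result = '[2, 50, 11]'

'[2, 50, 11]'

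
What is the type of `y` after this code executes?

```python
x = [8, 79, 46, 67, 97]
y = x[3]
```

Indexing list[int] returns int

int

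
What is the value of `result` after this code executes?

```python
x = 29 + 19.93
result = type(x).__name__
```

x is float; result = 'float'

'float'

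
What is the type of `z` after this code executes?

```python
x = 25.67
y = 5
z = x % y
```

float % int = float

float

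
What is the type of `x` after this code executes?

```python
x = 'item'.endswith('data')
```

str.endswith() returns bool

bool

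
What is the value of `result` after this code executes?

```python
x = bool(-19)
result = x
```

x = True; result = True

True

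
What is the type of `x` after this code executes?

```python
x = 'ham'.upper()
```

str.upper() returns str

str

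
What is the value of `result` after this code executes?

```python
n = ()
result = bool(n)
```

n = (); result = False

False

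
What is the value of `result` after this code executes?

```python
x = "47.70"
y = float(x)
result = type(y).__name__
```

x is str; y is float; result = 'float'

'float'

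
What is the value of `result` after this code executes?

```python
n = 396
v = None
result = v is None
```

n = 396; v = None; result = True

True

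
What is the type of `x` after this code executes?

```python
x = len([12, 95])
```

len() always returns int

int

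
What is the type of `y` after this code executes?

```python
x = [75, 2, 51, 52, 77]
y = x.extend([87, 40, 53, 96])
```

list.extend() returns None

NoneType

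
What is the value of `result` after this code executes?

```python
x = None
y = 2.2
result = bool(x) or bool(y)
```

x = None; y = 2.2; result = True

True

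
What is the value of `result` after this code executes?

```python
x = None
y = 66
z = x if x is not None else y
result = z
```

x = None; y = 66; z = 66; result = 66

66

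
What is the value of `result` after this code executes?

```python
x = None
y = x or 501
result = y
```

x = None; y = 501; result = 501

501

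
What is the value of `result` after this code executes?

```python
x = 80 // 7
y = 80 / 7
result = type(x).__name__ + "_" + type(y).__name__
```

x is int; y is float; result = 'int_float'

'int_float'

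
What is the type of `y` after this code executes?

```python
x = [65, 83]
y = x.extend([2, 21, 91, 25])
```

list.extend() returns None

NoneType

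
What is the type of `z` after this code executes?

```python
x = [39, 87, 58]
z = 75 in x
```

'in' operator returns bool

bool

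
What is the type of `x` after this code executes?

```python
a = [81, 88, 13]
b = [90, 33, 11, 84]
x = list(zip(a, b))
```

list(zip()) returns a list of tuples

list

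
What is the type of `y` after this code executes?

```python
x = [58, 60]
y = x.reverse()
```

list.reverse() returns None

NoneType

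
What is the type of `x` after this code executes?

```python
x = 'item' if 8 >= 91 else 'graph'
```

Both branches of conditional are str

str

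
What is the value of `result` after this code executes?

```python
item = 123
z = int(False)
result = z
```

item = 123; z = 0; result = 0

0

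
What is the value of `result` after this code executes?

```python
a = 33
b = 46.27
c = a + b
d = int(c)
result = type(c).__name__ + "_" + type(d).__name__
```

a is int; b is float; c is float; d is int; result = 'float_int'

'float_int'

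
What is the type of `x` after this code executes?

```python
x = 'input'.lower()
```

str.lower() returns str

str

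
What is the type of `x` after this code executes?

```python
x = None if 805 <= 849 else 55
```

805 <= 849 is True, so the if branch is taken

NoneType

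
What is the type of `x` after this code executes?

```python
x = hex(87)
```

hex() returns str representation

str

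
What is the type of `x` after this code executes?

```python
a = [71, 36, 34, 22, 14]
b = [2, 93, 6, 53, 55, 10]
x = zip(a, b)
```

zip() returns a zip object

zip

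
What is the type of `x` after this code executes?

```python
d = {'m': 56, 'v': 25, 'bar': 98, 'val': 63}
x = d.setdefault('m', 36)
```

dict.setdefault() returns the (existing or default) value

int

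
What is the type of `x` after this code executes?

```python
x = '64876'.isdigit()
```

str.isdigit() returns bool

bool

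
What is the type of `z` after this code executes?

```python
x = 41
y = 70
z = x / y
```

int / int = float

float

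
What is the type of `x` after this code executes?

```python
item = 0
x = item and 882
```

'and' returns first falsy value (0 is int)

int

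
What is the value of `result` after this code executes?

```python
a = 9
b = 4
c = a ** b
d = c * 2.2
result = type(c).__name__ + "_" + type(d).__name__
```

a is int; b is int; c is int; d is float; result = 'int_float'

'int_float'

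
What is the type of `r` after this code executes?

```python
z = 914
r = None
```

None has type NoneType

NoneType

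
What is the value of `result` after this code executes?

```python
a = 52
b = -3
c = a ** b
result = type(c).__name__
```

a is int; b is int; c is float; result = 'float'

'float'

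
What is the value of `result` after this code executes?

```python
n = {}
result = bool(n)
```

n = {}; result = False

False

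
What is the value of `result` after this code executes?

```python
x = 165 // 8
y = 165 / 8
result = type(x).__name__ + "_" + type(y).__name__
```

x is int; y is float; result = 'int_float'

'int_float'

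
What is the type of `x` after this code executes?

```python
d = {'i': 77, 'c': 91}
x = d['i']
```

Accessing dict[str, int] with str key returns int

int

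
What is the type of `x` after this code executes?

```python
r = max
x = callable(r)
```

callable() returns bool

bool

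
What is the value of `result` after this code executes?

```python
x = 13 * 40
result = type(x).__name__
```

x is int; result = 'int'

'int'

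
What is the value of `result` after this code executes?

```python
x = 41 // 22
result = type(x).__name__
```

x is int; result = 'int'

'int'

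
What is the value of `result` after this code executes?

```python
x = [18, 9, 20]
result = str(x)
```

x = [18, 9, 20]; result = '[18, 9, 20]'

'[18, 9, 20]'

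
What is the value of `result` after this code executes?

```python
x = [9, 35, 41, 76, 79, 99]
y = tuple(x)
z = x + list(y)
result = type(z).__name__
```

x is list; y is tuple; z is list; result = 'list'

'list'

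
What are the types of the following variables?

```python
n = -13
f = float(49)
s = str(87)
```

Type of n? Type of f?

n is assigned a bare integer (no decimal point), so it is an int; f is assigned the result of calling float(), which returns a float

int, float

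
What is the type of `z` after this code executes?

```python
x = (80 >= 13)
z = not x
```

'not' returns bool

bool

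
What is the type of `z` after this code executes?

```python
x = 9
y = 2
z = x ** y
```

positive int ** positive int = int

int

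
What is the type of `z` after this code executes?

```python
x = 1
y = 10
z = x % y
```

int % int = int

int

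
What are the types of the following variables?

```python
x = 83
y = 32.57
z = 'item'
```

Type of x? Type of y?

x is assigned a bare integer (no decimal point), so it is an int; y is assigned a number with a decimal point, so it is a float

int, float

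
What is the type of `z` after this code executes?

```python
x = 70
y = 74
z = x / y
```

int / int = float

float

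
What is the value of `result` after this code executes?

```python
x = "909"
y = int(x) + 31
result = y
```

x = '909'; y = 940; result = 940

940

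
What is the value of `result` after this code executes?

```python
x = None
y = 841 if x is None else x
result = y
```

x = None; y = 841; result = 841

841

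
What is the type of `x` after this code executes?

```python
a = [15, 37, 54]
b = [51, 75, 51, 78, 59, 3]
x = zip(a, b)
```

zip() returns a zip object

zip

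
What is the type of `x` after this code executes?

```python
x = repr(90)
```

repr() returns str

str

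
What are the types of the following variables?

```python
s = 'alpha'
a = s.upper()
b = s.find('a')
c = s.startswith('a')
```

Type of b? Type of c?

find() returns int; startswith() returns bool

int, bool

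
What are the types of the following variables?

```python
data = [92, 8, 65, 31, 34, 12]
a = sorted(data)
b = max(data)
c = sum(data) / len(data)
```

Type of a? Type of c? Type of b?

sorted() returns list; int / int = float; max of ints returns int

list, float, int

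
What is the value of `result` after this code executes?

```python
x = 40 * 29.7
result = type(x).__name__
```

x is float; result = 'float'

'float'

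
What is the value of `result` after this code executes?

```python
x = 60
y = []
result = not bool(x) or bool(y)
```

x = 60; y = []; result = False

False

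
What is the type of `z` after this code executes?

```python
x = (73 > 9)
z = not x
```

'not' returns bool

bool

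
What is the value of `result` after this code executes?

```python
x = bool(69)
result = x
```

x = True; result = True

True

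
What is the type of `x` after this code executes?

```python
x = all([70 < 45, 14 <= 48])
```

all() returns bool

bool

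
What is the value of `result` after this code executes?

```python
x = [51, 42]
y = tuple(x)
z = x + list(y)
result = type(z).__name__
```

x is list; y is tuple; z is list; result = 'list'

'list'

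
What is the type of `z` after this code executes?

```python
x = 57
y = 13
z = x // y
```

int // int = int

int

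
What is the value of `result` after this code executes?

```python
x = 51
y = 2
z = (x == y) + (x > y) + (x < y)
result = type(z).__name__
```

x is int; y is int; z is int; result = 'int'

'int'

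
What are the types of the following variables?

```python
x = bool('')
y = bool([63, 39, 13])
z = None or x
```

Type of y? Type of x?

bool() returns bool; bool() returns bool

bool, bool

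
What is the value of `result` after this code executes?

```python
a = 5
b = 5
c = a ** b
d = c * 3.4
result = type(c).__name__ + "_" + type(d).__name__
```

a is int; b is int; c is int; d is float; result = 'int_float'

'int_float'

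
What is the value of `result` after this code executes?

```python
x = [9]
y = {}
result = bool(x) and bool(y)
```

x = [9]; y = {}; result = False

False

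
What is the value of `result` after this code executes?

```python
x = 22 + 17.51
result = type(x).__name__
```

x is float; result = 'float'

'float'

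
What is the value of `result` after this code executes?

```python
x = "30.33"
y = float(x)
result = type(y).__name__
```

x is str; y is float; result = 'float'

'float'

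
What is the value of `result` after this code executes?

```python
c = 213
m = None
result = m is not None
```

c = 213; m = None; result = False

False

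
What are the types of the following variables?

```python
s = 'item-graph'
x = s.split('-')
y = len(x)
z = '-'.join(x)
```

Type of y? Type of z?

len() returns int; str.join() returns str

int, str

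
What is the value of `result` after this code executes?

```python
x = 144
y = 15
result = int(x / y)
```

x = 144; y = 15; result = 9

9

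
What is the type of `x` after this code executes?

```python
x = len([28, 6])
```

len() always returns int

int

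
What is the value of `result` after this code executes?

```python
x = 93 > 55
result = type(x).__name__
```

x is bool; result = 'bool'

'bool'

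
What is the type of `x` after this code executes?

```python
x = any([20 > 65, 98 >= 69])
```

any() returns bool

bool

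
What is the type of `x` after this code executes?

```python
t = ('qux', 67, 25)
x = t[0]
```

Index 0 of tuple is a str literal

str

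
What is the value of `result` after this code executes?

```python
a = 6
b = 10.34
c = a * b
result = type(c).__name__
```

a is int; b is float; c is float; result = 'float'

'float'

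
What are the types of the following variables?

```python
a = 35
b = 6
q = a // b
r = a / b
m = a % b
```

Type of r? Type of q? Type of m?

/ returns float; // returns int; % of ints returns int

float, int, int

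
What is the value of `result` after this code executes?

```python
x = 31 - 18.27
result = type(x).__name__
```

x is float; result = 'float'

'float'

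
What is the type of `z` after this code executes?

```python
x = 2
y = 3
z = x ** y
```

positive int ** positive int = int

int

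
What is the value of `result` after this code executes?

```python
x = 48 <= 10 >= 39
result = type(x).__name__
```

x is bool; result = 'bool'

'bool'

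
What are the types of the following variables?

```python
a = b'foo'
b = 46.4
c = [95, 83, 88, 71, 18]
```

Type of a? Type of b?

a is assigned a bytes literal (b'...' prefix); b is assigned a number with a decimal point, so it is a float

bytes, float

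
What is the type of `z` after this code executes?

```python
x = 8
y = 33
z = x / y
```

int / int = float

float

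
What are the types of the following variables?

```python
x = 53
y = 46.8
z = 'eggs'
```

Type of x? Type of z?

x is assigned a bare integer (no decimal point), so it is an int; z is assigned a quoted string literal, so it is a str

int, str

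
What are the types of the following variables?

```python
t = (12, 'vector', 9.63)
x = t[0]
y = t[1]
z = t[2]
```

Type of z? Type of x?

tuple[2] is float; tuple[0] is int

float, int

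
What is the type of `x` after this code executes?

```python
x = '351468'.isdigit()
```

str.isdigit() returns bool

bool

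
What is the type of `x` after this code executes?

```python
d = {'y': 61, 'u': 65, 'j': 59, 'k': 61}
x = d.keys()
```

.keys() returns dict_keys view

dict_keys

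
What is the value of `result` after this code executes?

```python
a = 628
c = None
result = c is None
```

a = 628; c = None; result = True

True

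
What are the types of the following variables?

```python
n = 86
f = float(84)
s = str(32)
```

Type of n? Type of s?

n is assigned a bare integer (no decimal point), so it is an int; s is assigned the result of calling str(), which returns a str

int, str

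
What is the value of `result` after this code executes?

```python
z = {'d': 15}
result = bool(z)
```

z = {'d': 15}; result = True

True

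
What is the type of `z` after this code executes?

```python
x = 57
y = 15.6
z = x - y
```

int - float = float

float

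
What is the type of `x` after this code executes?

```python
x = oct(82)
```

oct() returns str representation

str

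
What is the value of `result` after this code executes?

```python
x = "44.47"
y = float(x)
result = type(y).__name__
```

x is str; y is float; result = 'float'

'float'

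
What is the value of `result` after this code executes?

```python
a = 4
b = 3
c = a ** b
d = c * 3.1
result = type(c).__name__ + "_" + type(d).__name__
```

a is int; b is int; c is int; d is float; result = 'int_float'

'int_float'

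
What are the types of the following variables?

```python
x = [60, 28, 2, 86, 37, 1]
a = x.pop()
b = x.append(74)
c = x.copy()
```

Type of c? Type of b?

copy() returns list; append() returns None

list, NoneType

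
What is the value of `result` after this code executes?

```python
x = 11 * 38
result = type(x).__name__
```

x is int; result = 'int'

'int'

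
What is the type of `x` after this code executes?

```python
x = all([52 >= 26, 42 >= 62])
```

all() returns bool

bool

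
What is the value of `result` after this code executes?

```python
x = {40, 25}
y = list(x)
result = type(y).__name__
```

x is set; y is list; result = 'list'

'list'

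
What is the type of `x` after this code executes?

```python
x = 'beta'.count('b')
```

str.count() returns int

int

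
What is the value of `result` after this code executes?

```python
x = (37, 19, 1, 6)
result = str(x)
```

x = (37, 19, 1, 6); result = '(37, 19, 1, 6)'

'(37, 19, 1, 6)'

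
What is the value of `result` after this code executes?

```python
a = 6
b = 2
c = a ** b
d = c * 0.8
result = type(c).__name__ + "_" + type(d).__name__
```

a is int; b is int; c is int; d is float; result = 'int_float'

'int_float'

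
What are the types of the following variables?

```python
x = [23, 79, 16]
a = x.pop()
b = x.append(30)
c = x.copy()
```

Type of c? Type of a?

copy() returns list; pop() returns element

list, int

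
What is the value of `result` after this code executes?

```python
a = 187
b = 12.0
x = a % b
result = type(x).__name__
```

a is int; b is float; x is float; result = 'float'

'float'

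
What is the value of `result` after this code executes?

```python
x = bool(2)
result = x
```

x = True; result = True

True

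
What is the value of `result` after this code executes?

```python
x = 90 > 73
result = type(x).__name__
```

x is bool; result = 'bool'

'bool'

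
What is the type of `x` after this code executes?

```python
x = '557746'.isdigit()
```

str.isdigit() returns bool

bool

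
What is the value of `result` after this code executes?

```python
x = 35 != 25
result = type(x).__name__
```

x is bool; result = 'bool'

'bool'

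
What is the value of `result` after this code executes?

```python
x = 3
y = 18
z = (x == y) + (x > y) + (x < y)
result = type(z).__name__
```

x is int; y is int; z is int; result = 'int'

'int'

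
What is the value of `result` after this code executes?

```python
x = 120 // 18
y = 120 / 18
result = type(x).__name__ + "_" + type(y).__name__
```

x is int; y is float; result = 'int_float'

'int_float'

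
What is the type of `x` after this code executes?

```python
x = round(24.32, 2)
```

round() with decimal places returns float

float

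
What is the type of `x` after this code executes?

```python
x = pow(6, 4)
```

pow(int, int) returns int

int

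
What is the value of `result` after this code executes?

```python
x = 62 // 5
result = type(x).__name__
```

x is int; result = 'int'

'int'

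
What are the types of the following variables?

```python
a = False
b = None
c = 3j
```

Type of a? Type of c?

a is assigned the constant False, which has type bool; c is assigned 3j, an imaginary literal (j suffix), which has type complex

bool, complex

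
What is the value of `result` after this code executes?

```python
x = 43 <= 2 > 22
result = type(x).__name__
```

x is bool; result = 'bool'

'bool'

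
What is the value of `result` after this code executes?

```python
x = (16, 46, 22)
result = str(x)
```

x = (16, 46, 22); result = '(16, 46, 22)'

'(16, 46, 22)'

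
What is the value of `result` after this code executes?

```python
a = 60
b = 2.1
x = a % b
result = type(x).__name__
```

a is int; b is float; x is float; result = 'float'

'float'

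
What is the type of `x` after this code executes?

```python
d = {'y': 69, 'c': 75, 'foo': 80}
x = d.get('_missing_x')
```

dict.get() returns None when key not found

NoneType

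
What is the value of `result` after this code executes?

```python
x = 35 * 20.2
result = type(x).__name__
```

x is float; result = 'float'

'float'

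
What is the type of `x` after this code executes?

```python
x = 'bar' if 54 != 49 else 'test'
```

Both branches of conditional are str

str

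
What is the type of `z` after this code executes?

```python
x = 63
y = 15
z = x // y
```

int // int = int

int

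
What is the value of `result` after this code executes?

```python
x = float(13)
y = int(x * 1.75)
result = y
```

x = 13.0; y = 22; result = 22

22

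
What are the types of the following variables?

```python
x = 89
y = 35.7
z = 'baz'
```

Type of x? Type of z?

x is assigned a bare integer (no decimal point), so it is an int; z is assigned a quoted string literal, so it is a str

int, str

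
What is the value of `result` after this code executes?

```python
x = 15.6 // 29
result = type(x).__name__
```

x is float; result = 'float'

'float'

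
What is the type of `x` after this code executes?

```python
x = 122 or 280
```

'or' returns first truthy value (int)

int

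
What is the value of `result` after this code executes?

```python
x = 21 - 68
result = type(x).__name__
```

x is int; result = 'int'

'int'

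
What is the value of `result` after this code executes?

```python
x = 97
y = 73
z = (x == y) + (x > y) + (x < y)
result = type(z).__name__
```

x is int; y is int; z is int; result = 'int'

'int'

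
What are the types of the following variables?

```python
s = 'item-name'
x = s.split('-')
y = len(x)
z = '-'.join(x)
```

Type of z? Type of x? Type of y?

str.join() returns str; str.split() returns list; len() returns int

str, list, int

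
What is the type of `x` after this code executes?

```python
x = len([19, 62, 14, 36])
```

len() always returns int

int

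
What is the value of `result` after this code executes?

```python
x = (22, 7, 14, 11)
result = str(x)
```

x = (22, 7, 14, 11); result = '(22, 7, 14, 11)'

'(22, 7, 14, 11)'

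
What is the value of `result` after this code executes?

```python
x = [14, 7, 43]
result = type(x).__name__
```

x is list; result = 'list'

'list'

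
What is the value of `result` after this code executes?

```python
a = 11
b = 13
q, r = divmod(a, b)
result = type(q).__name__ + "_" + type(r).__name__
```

a is int; b is int; q is int; r is int; result = 'int_int'

'int_int'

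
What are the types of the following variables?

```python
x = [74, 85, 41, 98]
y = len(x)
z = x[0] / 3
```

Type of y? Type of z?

len() returns int; int / int = float

int, float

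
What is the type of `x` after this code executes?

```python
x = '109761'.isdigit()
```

str.isdigit() returns bool

bool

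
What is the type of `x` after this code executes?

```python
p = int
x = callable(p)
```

callable() returns bool

bool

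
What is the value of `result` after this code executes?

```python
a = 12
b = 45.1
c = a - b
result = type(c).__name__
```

a is int; b is float; c is float; result = 'float'

'float'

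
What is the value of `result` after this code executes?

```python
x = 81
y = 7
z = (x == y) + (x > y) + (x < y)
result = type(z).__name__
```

x is int; y is int; z is int; result = 'int'

'int'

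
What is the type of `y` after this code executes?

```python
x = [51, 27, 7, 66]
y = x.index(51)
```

list.index() returns int

int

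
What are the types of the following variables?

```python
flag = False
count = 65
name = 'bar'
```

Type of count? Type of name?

count is assigned a bare integer (no decimal point), so it is an int; name is assigned a quoted string literal, so it is a str

int, str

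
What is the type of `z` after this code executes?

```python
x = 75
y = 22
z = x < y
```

Comparison returns bool

bool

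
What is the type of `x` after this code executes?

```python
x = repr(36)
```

repr() returns str

str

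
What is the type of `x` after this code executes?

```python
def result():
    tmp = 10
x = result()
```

Function without return returns None

NoneType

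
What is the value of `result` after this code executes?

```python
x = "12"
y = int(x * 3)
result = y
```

x = '12'; y = 121212; result = 121212

121212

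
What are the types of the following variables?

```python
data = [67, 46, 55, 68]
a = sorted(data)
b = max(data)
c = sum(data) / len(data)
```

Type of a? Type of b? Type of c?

sorted() returns list; max of ints returns int; int / int = float

list, int, float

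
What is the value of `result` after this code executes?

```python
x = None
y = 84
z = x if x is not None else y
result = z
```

x = None; y = 84; z = 84; result = 84

84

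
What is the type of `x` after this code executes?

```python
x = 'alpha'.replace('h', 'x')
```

str.replace() returns str

str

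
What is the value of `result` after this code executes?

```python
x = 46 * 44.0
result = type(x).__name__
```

x is float; result = 'float'

'float'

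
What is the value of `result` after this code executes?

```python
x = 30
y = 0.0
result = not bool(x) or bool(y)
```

x = 30; y = 0.0; result = False

False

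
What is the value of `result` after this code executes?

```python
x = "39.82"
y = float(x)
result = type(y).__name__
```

x is str; y is float; result = 'float'

'float'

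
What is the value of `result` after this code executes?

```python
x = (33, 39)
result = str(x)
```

x = (33, 39); result = '(33, 39)'

'(33, 39)'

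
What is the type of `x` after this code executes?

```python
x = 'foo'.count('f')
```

str.count() returns int

int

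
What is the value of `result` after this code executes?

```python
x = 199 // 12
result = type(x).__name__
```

x is int; result = 'int'

'int'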